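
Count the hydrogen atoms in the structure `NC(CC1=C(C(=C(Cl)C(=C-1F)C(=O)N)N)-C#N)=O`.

8

Hydrogens are implicit in SMILES; fill each atom to its normal valence:
  6 × C (aromatic): no H
  3 × C: no H
  3 × N: 2 H each → 6
  2 × O: no H
  1 × C: 2 H
  1 × Cl: no H
  1 × F: no H
  1 × N: no H
  Total hydrogens = 8.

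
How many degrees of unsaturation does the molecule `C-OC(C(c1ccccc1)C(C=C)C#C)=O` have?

8

Molecular formula from the SMILES: C14H14O2.
DoU = (2C + 2 + N − H − X)/2 = (2·14 + 2 + 0 − 14 − 0)/2 = 16/2 = 8.
(Structurally: 1 ring(s) + 7 π bond(s) = 8.)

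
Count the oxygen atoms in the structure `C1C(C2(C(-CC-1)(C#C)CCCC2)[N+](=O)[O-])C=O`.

The symbol for oxygen appears 3 times in the SMILES.

3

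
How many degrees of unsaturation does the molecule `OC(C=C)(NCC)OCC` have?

Molecular formula from the SMILES: C7H15NO2.
DoU = (2C + 2 + N − H − X)/2 = (2·7 + 2 + 1 − 15 − 0)/2 = 2/2 = 1.
(Structurally: 0 ring(s) + 1 π bond(s) = 1.)

1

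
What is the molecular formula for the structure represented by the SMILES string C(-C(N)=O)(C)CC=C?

Heavy atoms from the SMILES: 6 C, 1 N, 1 O.
Implicit hydrogens by atom environment:
  2 × C: 2 H each → 4
  2 × C: 1 H each → 2
  1 × C: 3 H
  1 × C: no H
  1 × N: 2 H
  1 × O: no H
  Total hydrogens = 11.
Molecular formula: C6H11NO

C6H11NO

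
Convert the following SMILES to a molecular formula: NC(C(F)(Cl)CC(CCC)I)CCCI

C10H19ClFI2N

Heavy atoms from the SMILES: 10 C, 1 Cl, 1 F, 2 I, 1 N.
Implicit hydrogens by atom environment:
  6 × C: 2 H each → 12
  2 × C: 1 H each → 2
  2 × I: no H
  1 × C: 3 H
  1 × C: no H
  1 × Cl: no H
  1 × F: no H
  1 × N: 2 H
  Total hydrogens = 19.
Molecular formula: C10H19ClFI2N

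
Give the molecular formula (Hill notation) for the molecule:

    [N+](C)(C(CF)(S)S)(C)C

C5H13FNS2+

Heavy atoms from the SMILES: 5 C, 1 F, 1 N, 2 S.
Implicit hydrogens by atom environment:
  3 × C: 3 H each → 9
  2 × S: 1 H each → 2
  1 × C: 2 H
  1 × C: no H
  1 × F: no H
  1 × N (charge +1): no H
  Total hydrogens = 13.
Net charge +1.
Molecular formula: C5H13FNS2+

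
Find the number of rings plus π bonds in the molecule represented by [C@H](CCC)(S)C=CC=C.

Molecular formula from the SMILES: C8H14S.
DoU = (2C + 2 + N − H − X)/2 = (2·8 + 2 + 0 − 14 − 0)/2 = 4/2 = 2.
(Structurally: 0 ring(s) + 2 π bond(s) = 2.)

2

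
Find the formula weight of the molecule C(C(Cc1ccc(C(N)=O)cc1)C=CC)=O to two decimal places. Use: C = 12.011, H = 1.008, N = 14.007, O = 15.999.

217.27

Molecular formula: C13H15NO2.
M = 13×12.011 + 15×1.008 + 1×14.007 + 2×15.999 = 217.27 g/mol.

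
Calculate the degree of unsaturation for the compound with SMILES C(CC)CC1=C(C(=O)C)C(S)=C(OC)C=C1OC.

Molecular formula from the SMILES: C14H20O3S.
DoU = (2C + 2 + N − H − X)/2 = (2·14 + 2 + 0 − 20 − 0)/2 = 10/2 = 5.
(Structurally: 1 ring(s) + 4 π bond(s) = 5.)

5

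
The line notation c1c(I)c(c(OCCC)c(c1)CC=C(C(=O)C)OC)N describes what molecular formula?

Heavy atoms from the SMILES: 15 C, 1 I, 1 N, 3 O.
Implicit hydrogens by atom environment:
  4 × C (aromatic): no H
  3 × C: 3 H each → 9
  3 × C: 2 H each → 6
  3 × O: no H
  2 × C (aromatic): 1 H each → 2
  2 × C: no H
  1 × C: 1 H
  1 × I: no H
  1 × N: 2 H
  Total hydrogens = 20.
Molecular formula: C15H20INO3

C15H20INO3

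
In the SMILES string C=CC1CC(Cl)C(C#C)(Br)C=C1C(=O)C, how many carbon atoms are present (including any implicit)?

The symbol for carbon appears 12 times in the SMILES. (Cl is a single chlorine, not C + l.)

12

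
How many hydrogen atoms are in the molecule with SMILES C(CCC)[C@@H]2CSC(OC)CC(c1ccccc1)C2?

Hydrogens are implicit in SMILES; fill each atom to its normal valence:
  6 × C: 2 H each → 12
  5 × C (aromatic): 1 H each → 5
  3 × C: 1 H each → 3
  2 × C: 3 H each → 6
  1 × C (aromatic): no H
  1 × O: no H
  1 × S: no H
  Total hydrogens = 26.

26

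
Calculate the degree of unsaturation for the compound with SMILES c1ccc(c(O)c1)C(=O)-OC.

5

Molecular formula from the SMILES: C8H8O3.
DoU = (2C + 2 + N − H − X)/2 = (2·8 + 2 + 0 − 8 − 0)/2 = 10/2 = 5.
(Structurally: 1 ring(s) + 4 π bond(s) = 5.)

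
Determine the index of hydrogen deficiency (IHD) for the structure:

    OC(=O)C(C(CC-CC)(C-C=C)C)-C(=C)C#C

Molecular formula from the SMILES: C15H22O2.
DoU = (2C + 2 + N − H − X)/2 = (2·15 + 2 + 0 − 22 − 0)/2 = 10/2 = 5.
(Structurally: 0 ring(s) + 5 π bond(s) = 5.)

5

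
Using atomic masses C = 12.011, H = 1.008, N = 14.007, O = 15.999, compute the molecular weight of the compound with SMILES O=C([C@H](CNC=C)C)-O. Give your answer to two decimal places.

129.16

Molecular formula: C6H11NO2.
M = 6×12.011 + 11×1.008 + 1×14.007 + 2×15.999 = 129.16 g/mol.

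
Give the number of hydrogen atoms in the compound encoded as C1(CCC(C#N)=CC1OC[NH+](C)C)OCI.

18

Hydrogens are implicit in SMILES; fill each atom to its normal valence:
  4 × C: 2 H each → 8
  3 × C: 1 H each → 3
  2 × C: 3 H each → 6
  2 × C: no H
  2 × O: no H
  1 × I: no H
  1 × N (charge +1): 1 H
  1 × N: no H
  Total hydrogens = 18.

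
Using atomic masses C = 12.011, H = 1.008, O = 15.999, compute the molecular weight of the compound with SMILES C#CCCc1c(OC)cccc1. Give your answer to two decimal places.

160.22

Molecular formula: C11H12O.
M = 11×12.011 + 12×1.008 + 1×15.999 = 160.22 g/mol.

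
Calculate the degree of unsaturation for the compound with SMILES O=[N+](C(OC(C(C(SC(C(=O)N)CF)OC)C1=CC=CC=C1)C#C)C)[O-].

8

Molecular formula from the SMILES: C17H21FN2O5S.
DoU = (2C + 2 + N − H − X)/2 = (2·17 + 2 + 2 − 21 − 1)/2 = 16/2 = 8.
(Structurally: 1 ring(s) + 7 π bond(s) = 8.)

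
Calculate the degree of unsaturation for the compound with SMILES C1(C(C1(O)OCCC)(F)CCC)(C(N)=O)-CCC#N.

4

Molecular formula from the SMILES: C13H21FN2O3.
DoU = (2C + 2 + N − H − X)/2 = (2·13 + 2 + 2 − 21 − 1)/2 = 8/2 = 4.
(Structurally: 1 ring(s) + 3 π bond(s) = 4.)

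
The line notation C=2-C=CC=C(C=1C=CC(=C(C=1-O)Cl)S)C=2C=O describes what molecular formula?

C13H9ClO2S

Heavy atoms from the SMILES: 13 C, 1 Cl, 2 O, 1 S.
Implicit hydrogens by atom environment:
  6 × C (aromatic): 1 H each → 6
  6 × C (aromatic): no H
  1 × C: 1 H
  1 × Cl: no H
  1 × O: 1 H
  1 × O: no H
  1 × S: 1 H
  Total hydrogens = 9.
Molecular formula: C13H9ClO2S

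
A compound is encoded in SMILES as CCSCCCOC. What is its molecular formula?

C6H14OS

Heavy atoms from the SMILES: 6 C, 1 O, 1 S.
Implicit hydrogens by atom environment:
  4 × C: 2 H each → 8
  2 × C: 3 H each → 6
  1 × O: no H
  1 × S: no H
  Total hydrogens = 14.
Molecular formula: C6H14OS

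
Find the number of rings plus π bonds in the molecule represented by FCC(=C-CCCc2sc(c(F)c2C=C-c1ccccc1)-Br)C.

Molecular formula from the SMILES: C19H19BrF2S.
DoU = (2C + 2 + N − H − X)/2 = (2·19 + 2 + 0 − 19 − 3)/2 = 18/2 = 9.
(Structurally: 2 ring(s) + 7 π bond(s) = 9.)

9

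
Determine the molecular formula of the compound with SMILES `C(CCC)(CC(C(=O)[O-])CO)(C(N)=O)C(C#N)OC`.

Heavy atoms from the SMILES: 12 C, 2 N, 5 O.
Implicit hydrogens by atom environment:
  4 × C: 2 H each → 8
  4 × C: no H
  3 × O: no H
  2 × C: 3 H each → 6
  2 × C: 1 H each → 2
  1 × N: 2 H
  1 × N: no H
  1 × O: 1 H
  1 × O (charge -1): no H
  Total hydrogens = 19.
Net charge -1.
Molecular formula: C12H19N2O5-

C12H19N2O5-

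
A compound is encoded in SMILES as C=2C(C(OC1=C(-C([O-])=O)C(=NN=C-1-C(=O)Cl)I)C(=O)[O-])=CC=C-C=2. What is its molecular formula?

Heavy atoms from the SMILES: 14 C, 1 Cl, 1 I, 2 N, 6 O.
Implicit hydrogens by atom environment:
  5 × C (aromatic): 1 H each → 5
  5 × C (aromatic): no H
  4 × O: no H
  3 × C: no H
  2 × N (aromatic): no H
  2 × O (charge -1): no H
  1 × C: 1 H
  1 × Cl: no H
  1 × I: no H
  Total hydrogens = 6.
Net charge -2.
Molecular formula: [C14H6ClIN2O6]2-

[C14H6ClIN2O6]2-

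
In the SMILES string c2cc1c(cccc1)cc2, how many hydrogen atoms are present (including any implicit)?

8

Hydrogens are implicit in SMILES; fill each atom to its normal valence:
  8 × C (aromatic): 1 H each → 8
  2 × C (aromatic): no H
  Total hydrogens = 8.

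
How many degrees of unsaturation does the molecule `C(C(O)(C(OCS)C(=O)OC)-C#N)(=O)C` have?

Molecular formula from the SMILES: C8H11NO5S.
DoU = (2C + 2 + N − H − X)/2 = (2·8 + 2 + 1 − 11 − 0)/2 = 8/2 = 4.
(Structurally: 0 ring(s) + 4 π bond(s) = 4.)

4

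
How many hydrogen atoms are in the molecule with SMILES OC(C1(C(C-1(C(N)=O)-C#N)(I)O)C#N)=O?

4

Hydrogens are implicit in SMILES; fill each atom to its normal valence:
  7 × C: no H
  2 × N: no H
  2 × O: 1 H each → 2
  2 × O: no H
  1 × I: no H
  1 × N: 2 H
  Total hydrogens = 4.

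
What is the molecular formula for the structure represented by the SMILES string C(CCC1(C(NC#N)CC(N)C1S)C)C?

Heavy atoms from the SMILES: 11 C, 3 N, 1 S.
Implicit hydrogens by atom environment:
  4 × C: 2 H each → 8
  3 × C: 1 H each → 3
  2 × C: 3 H each → 6
  2 × C: no H
  1 × N: 2 H
  1 × N: 1 H
  1 × N: no H
  1 × S: 1 H
  Total hydrogens = 21.
Molecular formula: C11H21N3S

C11H21N3S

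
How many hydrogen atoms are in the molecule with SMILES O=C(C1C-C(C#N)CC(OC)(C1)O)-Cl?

Hydrogens are implicit in SMILES; fill each atom to its normal valence:
  3 × C: 2 H each → 6
  3 × C: no H
  2 × C: 1 H each → 2
  2 × O: no H
  1 × C: 3 H
  1 × Cl: no H
  1 × N: no H
  1 × O: 1 H
  Total hydrogens = 12.

12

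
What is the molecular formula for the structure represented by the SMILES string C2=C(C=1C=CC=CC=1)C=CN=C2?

C11H9N

Heavy atoms from the SMILES: 11 C, 1 N.
Implicit hydrogens by atom environment:
  9 × C (aromatic): 1 H each → 9
  2 × C (aromatic): no H
  1 × N (aromatic): no H
  Total hydrogens = 9.
Molecular formula: C11H9N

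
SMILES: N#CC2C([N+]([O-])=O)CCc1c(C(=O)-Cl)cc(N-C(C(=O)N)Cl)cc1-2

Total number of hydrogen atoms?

Hydrogens are implicit in SMILES; fill each atom to its normal valence:
  4 × C (aromatic): no H
  3 × C: 1 H each → 3
  3 × C: no H
  3 × O: no H
  2 × C: 2 H each → 4
  2 × C (aromatic): 1 H each → 2
  2 × Cl: no H
  1 × N: 2 H
  1 × N: 1 H
  1 × N: no H
  1 × N (charge +1): no H
  1 × O (charge -1): no H
  Total hydrogens = 12.

12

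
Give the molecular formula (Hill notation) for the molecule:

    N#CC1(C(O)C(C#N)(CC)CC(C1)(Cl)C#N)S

Heavy atoms from the SMILES: 11 C, 1 Cl, 3 N, 1 O, 1 S.
Implicit hydrogens by atom environment:
  6 × C: no H
  3 × C: 2 H each → 6
  3 × N: no H
  1 × C: 3 H
  1 × C: 1 H
  1 × Cl: no H
  1 × O: 1 H
  1 × S: 1 H
  Total hydrogens = 12.
Molecular formula: C11H12ClN3OS

C11H12ClN3OS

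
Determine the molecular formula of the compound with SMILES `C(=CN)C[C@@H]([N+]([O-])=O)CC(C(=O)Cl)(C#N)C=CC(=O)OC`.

Heavy atoms from the SMILES: 12 C, 1 Cl, 3 N, 5 O.
Implicit hydrogens by atom environment:
  5 × C: 1 H each → 5
  4 × C: no H
  4 × O: no H
  2 × C: 2 H each → 4
  1 × C: 3 H
  1 × Cl: no H
  1 × N: 2 H
  1 × N: no H
  1 × N (charge +1): no H
  1 × O (charge -1): no H
  Total hydrogens = 14.
Molecular formula: C12H14ClN3O5

C12H14ClN3O5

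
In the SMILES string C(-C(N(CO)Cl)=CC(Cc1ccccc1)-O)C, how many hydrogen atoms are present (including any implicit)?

18

Hydrogens are implicit in SMILES; fill each atom to its normal valence:
  5 × C (aromatic): 1 H each → 5
  3 × C: 2 H each → 6
  2 × C: 1 H each → 2
  2 × O: 1 H each → 2
  1 × C: 3 H
  1 × C: no H
  1 × C (aromatic): no H
  1 × Cl: no H
  1 × N: no H
  Total hydrogens = 18.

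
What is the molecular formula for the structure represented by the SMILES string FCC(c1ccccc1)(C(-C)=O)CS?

C11H13FOS

Heavy atoms from the SMILES: 11 C, 1 F, 1 O, 1 S.
Implicit hydrogens by atom environment:
  5 × C (aromatic): 1 H each → 5
  2 × C: 2 H each → 4
  2 × C: no H
  1 × C: 3 H
  1 × C (aromatic): no H
  1 × F: no H
  1 × O: no H
  1 × S: 1 H
  Total hydrogens = 13.
Molecular formula: C11H13FOS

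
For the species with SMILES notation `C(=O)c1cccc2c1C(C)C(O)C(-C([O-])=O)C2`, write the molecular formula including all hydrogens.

Heavy atoms from the SMILES: 13 C, 4 O.
Implicit hydrogens by atom environment:
  4 × C: 1 H each → 4
  3 × C (aromatic): 1 H each → 3
  3 × C (aromatic): no H
  2 × O: no H
  1 × C: 3 H
  1 × C: 2 H
  1 × C: no H
  1 × O: 1 H
  1 × O (charge -1): no H
  Total hydrogens = 13.
Net charge -1.
Molecular formula: C13H13O4-

C13H13O4-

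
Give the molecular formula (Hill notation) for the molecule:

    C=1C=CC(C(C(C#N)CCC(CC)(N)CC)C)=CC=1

C17H26N2

Heavy atoms from the SMILES: 17 C, 2 N.
Implicit hydrogens by atom environment:
  5 × C (aromatic): 1 H each → 5
  4 × C: 2 H each → 8
  3 × C: 3 H each → 9
  2 × C: 1 H each → 2
  2 × C: no H
  1 × C (aromatic): no H
  1 × N: 2 H
  1 × N: no H
  Total hydrogens = 26.
Molecular formula: C17H26N2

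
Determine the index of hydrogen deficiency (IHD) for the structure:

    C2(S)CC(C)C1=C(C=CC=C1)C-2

5

Molecular formula from the SMILES: C11H14S.
DoU = (2C + 2 + N − H − X)/2 = (2·11 + 2 + 0 − 14 − 0)/2 = 10/2 = 5.
(Structurally: 2 ring(s) + 3 π bond(s) = 5.)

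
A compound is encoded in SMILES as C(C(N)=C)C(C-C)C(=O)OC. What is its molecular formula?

Heavy atoms from the SMILES: 8 C, 1 N, 2 O.
Implicit hydrogens by atom environment:
  3 × C: 2 H each → 6
  2 × C: 3 H each → 6
  2 × C: no H
  2 × O: no H
  1 × C: 1 H
  1 × N: 2 H
  Total hydrogens = 15.
Molecular formula: C8H15NO2

C8H15NO2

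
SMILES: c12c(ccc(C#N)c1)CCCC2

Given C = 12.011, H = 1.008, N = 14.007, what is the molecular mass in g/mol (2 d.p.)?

Molecular formula: C11H11N.
M = 11×12.011 + 11×1.008 + 1×14.007 = 157.22 g/mol.

157.22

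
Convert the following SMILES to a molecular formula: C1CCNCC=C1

C6H11N

Heavy atoms from the SMILES: 6 C, 1 N.
Implicit hydrogens by atom environment:
  4 × C: 2 H each → 8
  2 × C: 1 H each → 2
  1 × N: 1 H
  Total hydrogens = 11.
Molecular formula: C6H11N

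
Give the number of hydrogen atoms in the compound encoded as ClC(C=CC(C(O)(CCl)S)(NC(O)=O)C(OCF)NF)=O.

12

Hydrogens are implicit in SMILES; fill each atom to its normal valence:
  4 × C: no H
  3 × C: 1 H each → 3
  3 × O: no H
  2 × C: 2 H each → 4
  2 × Cl: no H
  2 × F: no H
  2 × N: 1 H each → 2
  2 × O: 1 H each → 2
  1 × S: 1 H
  Total hydrogens = 12.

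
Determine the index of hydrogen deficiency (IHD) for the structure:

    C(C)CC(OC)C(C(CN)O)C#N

2

Molecular formula from the SMILES: C9H18N2O2.
DoU = (2C + 2 + N − H − X)/2 = (2·9 + 2 + 2 − 18 − 0)/2 = 4/2 = 2.
(Structurally: 0 ring(s) + 2 π bond(s) = 2.)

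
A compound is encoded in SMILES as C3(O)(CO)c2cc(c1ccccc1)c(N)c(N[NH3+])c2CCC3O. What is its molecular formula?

Heavy atoms from the SMILES: 17 C, 3 N, 3 O.
Implicit hydrogens by atom environment:
  6 × C (aromatic): 1 H each → 6
  6 × C (aromatic): no H
  3 × C: 2 H each → 6
  3 × O: 1 H each → 3
  1 × C: 1 H
  1 × C: no H
  1 × N (charge +1): 3 H
  1 × N: 2 H
  1 × N: 1 H
  Total hydrogens = 22.
Net charge +1.
Molecular formula: C17H22N3O3+

C17H22N3O3+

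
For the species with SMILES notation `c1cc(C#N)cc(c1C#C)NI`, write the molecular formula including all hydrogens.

C9H5IN2

Heavy atoms from the SMILES: 9 C, 1 I, 2 N.
Implicit hydrogens by atom environment:
  3 × C (aromatic): 1 H each → 3
  3 × C (aromatic): no H
  2 × C: no H
  1 × C: 1 H
  1 × I: no H
  1 × N: 1 H
  1 × N: no H
  Total hydrogens = 5.
Molecular formula: C9H5IN2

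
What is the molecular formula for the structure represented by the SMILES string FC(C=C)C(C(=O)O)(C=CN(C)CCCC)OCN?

Heavy atoms from the SMILES: 13 C, 1 F, 2 N, 3 O.
Implicit hydrogens by atom environment:
  5 × C: 2 H each → 10
  4 × C: 1 H each → 4
  2 × C: 3 H each → 6
  2 × C: no H
  2 × O: no H
  1 × F: no H
  1 × N: 2 H
  1 × N: no H
  1 × O: 1 H
  Total hydrogens = 23.
Molecular formula: C13H23FN2O3

C13H23FN2O3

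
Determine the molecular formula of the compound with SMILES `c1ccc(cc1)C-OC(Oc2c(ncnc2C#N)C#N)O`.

C14H10N4O3

Heavy atoms from the SMILES: 14 C, 4 N, 3 O.
Implicit hydrogens by atom environment:
  6 × C (aromatic): 1 H each → 6
  4 × C (aromatic): no H
  2 × C: no H
  2 × N (aromatic): no H
  2 × N: no H
  2 × O: no H
  1 × C: 2 H
  1 × C: 1 H
  1 × O: 1 H
  Total hydrogens = 10.
Molecular formula: C14H10N4O3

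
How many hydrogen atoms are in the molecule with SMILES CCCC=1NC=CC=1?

Hydrogens are implicit in SMILES; fill each atom to its normal valence:
  3 × C (aromatic): 1 H each → 3
  2 × C: 2 H each → 4
  1 × C: 3 H
  1 × C (aromatic): no H
  1 × N (aromatic): 1 H
  Total hydrogens = 11.

11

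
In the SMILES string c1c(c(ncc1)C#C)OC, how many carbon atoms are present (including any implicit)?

8

The symbol for carbon appears 8 times in the SMILES. Lowercase c denotes aromatic carbon and counts toward C.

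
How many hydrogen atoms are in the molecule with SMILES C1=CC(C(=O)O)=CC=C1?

Hydrogens are implicit in SMILES; fill each atom to its normal valence:
  5 × C (aromatic): 1 H each → 5
  1 × C (aromatic): no H
  1 × C: no H
  1 × O: 1 H
  1 × O: no H
  Total hydrogens = 6.

6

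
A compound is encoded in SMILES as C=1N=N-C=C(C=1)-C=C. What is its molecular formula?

Heavy atoms from the SMILES: 6 C, 2 N.
Implicit hydrogens by atom environment:
  3 × C (aromatic): 1 H each → 3
  2 × N (aromatic): no H
  1 × C: 2 H
  1 × C: 1 H
  1 × C (aromatic): no H
  Total hydrogens = 6.
Molecular formula: C6H6N2

C6H6N2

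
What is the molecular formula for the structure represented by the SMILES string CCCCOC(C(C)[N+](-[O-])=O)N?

C7H16N2O3

Heavy atoms from the SMILES: 7 C, 2 N, 3 O.
Implicit hydrogens by atom environment:
  3 × C: 2 H each → 6
  2 × C: 3 H each → 6
  2 × C: 1 H each → 2
  2 × O: no H
  1 × N: 2 H
  1 × N (charge +1): no H
  1 × O (charge -1): no H
  Total hydrogens = 16.
Molecular formula: C7H16N2O3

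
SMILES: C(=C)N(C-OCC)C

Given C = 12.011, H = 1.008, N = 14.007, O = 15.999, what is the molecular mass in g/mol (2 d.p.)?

115.18

Molecular formula: C6H13NO.
M = 6×12.011 + 13×1.008 + 1×14.007 + 1×15.999 = 115.18 g/mol.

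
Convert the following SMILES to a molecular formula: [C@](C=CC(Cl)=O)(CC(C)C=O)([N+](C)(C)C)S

C11H19ClNO2S+

Heavy atoms from the SMILES: 11 C, 1 Cl, 1 N, 2 O, 1 S.
Implicit hydrogens by atom environment:
  4 × C: 3 H each → 12
  4 × C: 1 H each → 4
  2 × C: no H
  2 × O: no H
  1 × C: 2 H
  1 × Cl: no H
  1 × N (charge +1): no H
  1 × S: 1 H
  Total hydrogens = 19.
Net charge +1.
Molecular formula: C11H19ClNO2S+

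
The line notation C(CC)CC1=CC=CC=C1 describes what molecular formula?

Heavy atoms from the SMILES: 10 C.
Implicit hydrogens by atom environment:
  5 × C (aromatic): 1 H each → 5
  3 × C: 2 H each → 6
  1 × C: 3 H
  1 × C (aromatic): no H
  Total hydrogens = 14.
Molecular formula: C10H14

C10H14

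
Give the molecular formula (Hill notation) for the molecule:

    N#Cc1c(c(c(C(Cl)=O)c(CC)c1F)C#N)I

Heavy atoms from the SMILES: 11 C, 1 Cl, 1 F, 1 I, 2 N, 1 O.
Implicit hydrogens by atom environment:
  6 × C (aromatic): no H
  3 × C: no H
  2 × N: no H
  1 × C: 3 H
  1 × C: 2 H
  1 × Cl: no H
  1 × F: no H
  1 × I: no H
  1 × O: no H
  Total hydrogens = 5.
Molecular formula: C11H5ClFIN2O

C11H5ClFIN2O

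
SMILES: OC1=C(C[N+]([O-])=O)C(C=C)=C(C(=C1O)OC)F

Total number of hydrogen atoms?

Hydrogens are implicit in SMILES; fill each atom to its normal valence:
  6 × C (aromatic): no H
  2 × C: 2 H each → 4
  2 × O: 1 H each → 2
  2 × O: no H
  1 × C: 3 H
  1 × C: 1 H
  1 × F: no H
  1 × N (charge +1): no H
  1 × O (charge -1): no H
  Total hydrogens = 10.

10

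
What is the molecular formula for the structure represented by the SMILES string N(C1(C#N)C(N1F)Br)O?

C3H3BrFN3O

Heavy atoms from the SMILES: 1 Br, 3 C, 1 F, 3 N, 1 O.
Implicit hydrogens by atom environment:
  2 × C: no H
  2 × N: no H
  1 × Br: no H
  1 × C: 1 H
  1 × F: no H
  1 × N: 1 H
  1 × O: 1 H
  Total hydrogens = 3.
Molecular formula: C3H3BrFN3O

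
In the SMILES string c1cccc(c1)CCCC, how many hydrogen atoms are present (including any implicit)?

Hydrogens are implicit in SMILES; fill each atom to its normal valence:
  5 × C (aromatic): 1 H each → 5
  3 × C: 2 H each → 6
  1 × C: 3 H
  1 × C (aromatic): no H
  Total hydrogens = 14.

14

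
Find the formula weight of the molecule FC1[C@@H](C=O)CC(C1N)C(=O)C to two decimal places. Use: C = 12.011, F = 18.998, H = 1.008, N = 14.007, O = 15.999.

173.19

Molecular formula: C8H12FNO2.
M = 8×12.011 + 1×18.998 + 12×1.008 + 1×14.007 + 2×15.999 = 173.19 g/mol.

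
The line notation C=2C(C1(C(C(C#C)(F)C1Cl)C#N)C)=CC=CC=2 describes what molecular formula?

Heavy atoms from the SMILES: 14 C, 1 Cl, 1 F, 1 N.
Implicit hydrogens by atom environment:
  5 × C (aromatic): 1 H each → 5
  4 × C: no H
  3 × C: 1 H each → 3
  1 × C: 3 H
  1 × C (aromatic): no H
  1 × Cl: no H
  1 × F: no H
  1 × N: no H
  Total hydrogens = 11.
Molecular formula: C14H11ClFN

C14H11ClFN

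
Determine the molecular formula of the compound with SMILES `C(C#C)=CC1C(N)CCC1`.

Heavy atoms from the SMILES: 9 C, 1 N.
Implicit hydrogens by atom environment:
  5 × C: 1 H each → 5
  3 × C: 2 H each → 6
  1 × C: no H
  1 × N: 2 H
  Total hydrogens = 13.
Molecular formula: C9H13N

C9H13N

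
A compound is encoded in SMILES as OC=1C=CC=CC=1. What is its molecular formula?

Heavy atoms from the SMILES: 6 C, 1 O.
Implicit hydrogens by atom environment:
  5 × C (aromatic): 1 H each → 5
  1 × C (aromatic): no H
  1 × O: 1 H
  Total hydrogens = 6.
Molecular formula: C6H6O

C6H6O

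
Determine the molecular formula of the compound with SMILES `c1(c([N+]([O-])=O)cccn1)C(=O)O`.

Heavy atoms from the SMILES: 6 C, 2 N, 4 O.
Implicit hydrogens by atom environment:
  3 × C (aromatic): 1 H each → 3
  2 × C (aromatic): no H
  2 × O: no H
  1 × C: no H
  1 × N (aromatic): no H
  1 × N (charge +1): no H
  1 × O: 1 H
  1 × O (charge -1): no H
  Total hydrogens = 4.
Molecular formula: C6H4N2O4

C6H4N2O4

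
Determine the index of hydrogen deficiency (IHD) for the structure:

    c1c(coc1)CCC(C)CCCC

3

Molecular formula from the SMILES: C12H20O.
DoU = (2C + 2 + N − H − X)/2 = (2·12 + 2 + 0 − 20 − 0)/2 = 6/2 = 3.
(Structurally: 1 ring(s) + 2 π bond(s) = 3.)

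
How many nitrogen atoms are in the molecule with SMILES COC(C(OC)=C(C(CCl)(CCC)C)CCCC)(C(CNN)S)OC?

The symbol for nitrogen appears 2 times in the SMILES.

2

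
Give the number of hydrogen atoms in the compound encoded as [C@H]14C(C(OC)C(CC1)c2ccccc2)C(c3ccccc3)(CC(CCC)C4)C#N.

Hydrogens are implicit in SMILES; fill each atom to its normal valence:
  10 × C (aromatic): 1 H each → 10
  6 × C: 2 H each → 12
  5 × C: 1 H each → 5
  2 × C: 3 H each → 6
  2 × C: no H
  2 × C (aromatic): no H
  1 × N: no H
  1 × O: no H
  Total hydrogens = 33.

33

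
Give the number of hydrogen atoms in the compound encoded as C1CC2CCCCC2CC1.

Hydrogens are implicit in SMILES; fill each atom to its normal valence:
  8 × C: 2 H each → 16
  2 × C: 1 H each → 2
  Total hydrogens = 18.

18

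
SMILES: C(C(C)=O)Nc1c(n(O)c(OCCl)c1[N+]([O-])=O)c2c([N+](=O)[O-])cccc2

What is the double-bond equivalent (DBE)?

10

Molecular formula from the SMILES: C14H13ClN4O7.
DoU = (2C + 2 + N − H − X)/2 = (2·14 + 2 + 4 − 13 − 1)/2 = 20/2 = 10.
(Structurally: 2 ring(s) + 8 π bond(s) = 10.)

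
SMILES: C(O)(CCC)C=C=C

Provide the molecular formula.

C7H12O

Heavy atoms from the SMILES: 7 C, 1 O.
Implicit hydrogens by atom environment:
  3 × C: 2 H each → 6
  2 × C: 1 H each → 2
  1 × C: 3 H
  1 × C: no H
  1 × O: 1 H
  Total hydrogens = 12.
Molecular formula: C7H12O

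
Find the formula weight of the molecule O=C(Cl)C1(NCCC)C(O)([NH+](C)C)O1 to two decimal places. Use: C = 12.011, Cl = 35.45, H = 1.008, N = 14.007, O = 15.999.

Molecular formula: C8H16ClN2O3+.
M = 8×12.011 + 1×35.45 + 16×1.008 + 2×14.007 + 3×15.999 = 223.68 g/mol.

223.68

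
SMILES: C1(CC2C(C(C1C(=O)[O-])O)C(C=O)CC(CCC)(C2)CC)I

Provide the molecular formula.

Heavy atoms from the SMILES: 17 C, 1 I, 4 O.
Implicit hydrogens by atom environment:
  7 × C: 1 H each → 7
  6 × C: 2 H each → 12
  2 × C: 3 H each → 6
  2 × C: no H
  2 × O: no H
  1 × I: no H
  1 × O: 1 H
  1 × O (charge -1): no H
  Total hydrogens = 26.
Net charge -1.
Molecular formula: C17H26IO4-

C17H26IO4-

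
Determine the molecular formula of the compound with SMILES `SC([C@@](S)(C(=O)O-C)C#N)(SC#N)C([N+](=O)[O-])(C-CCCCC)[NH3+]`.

Heavy atoms from the SMILES: 13 C, 4 N, 4 O, 3 S.
Implicit hydrogens by atom environment:
  6 × C: no H
  5 × C: 2 H each → 10
  3 × O: no H
  2 × C: 3 H each → 6
  2 × N: no H
  2 × S: 1 H each → 2
  1 × N (charge +1): 3 H
  1 × N (charge +1): no H
  1 × O (charge -1): no H
  1 × S: no H
  Total hydrogens = 21.
Net charge +1.
Molecular formula: C13H21N4O4S3+

C13H21N4O4S3+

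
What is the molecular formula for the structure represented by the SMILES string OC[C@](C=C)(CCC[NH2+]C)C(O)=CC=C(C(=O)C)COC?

Heavy atoms from the SMILES: 16 C, 1 N, 4 O.
Implicit hydrogens by atom environment:
  6 × C: 2 H each → 12
  4 × C: no H
  3 × C: 3 H each → 9
  3 × C: 1 H each → 3
  2 × O: 1 H each → 2
  2 × O: no H
  1 × N (charge +1): 2 H
  Total hydrogens = 28.
Net charge +1.
Molecular formula: C16H28NO4+

C16H28NO4+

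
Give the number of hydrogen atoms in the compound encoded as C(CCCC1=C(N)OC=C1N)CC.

18

Hydrogens are implicit in SMILES; fill each atom to its normal valence:
  5 × C: 2 H each → 10
  3 × C (aromatic): no H
  2 × N: 2 H each → 4
  1 × C: 3 H
  1 × C (aromatic): 1 H
  1 × O (aromatic): no H
  Total hydrogens = 18.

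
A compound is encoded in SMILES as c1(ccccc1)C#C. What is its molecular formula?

C8H6

Heavy atoms from the SMILES: 8 C.
Implicit hydrogens by atom environment:
  5 × C (aromatic): 1 H each → 5
  1 × C: 1 H
  1 × C (aromatic): no H
  1 × C: no H
  Total hydrogens = 6.
Molecular formula: C8H6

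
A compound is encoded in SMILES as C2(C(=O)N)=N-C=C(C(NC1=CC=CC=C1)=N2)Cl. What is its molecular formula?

C11H9ClN4O

Heavy atoms from the SMILES: 11 C, 1 Cl, 4 N, 1 O.
Implicit hydrogens by atom environment:
  6 × C (aromatic): 1 H each → 6
  4 × C (aromatic): no H
  2 × N (aromatic): no H
  1 × C: no H
  1 × Cl: no H
  1 × N: 2 H
  1 × N: 1 H
  1 × O: no H
  Total hydrogens = 9.
Molecular formula: C11H9ClN4O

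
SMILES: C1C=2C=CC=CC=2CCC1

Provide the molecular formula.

C10H12

Heavy atoms from the SMILES: 10 C.
Implicit hydrogens by atom environment:
  4 × C: 2 H each → 8
  4 × C (aromatic): 1 H each → 4
  2 × C (aromatic): no H
  Total hydrogens = 12.
Molecular formula: C10H12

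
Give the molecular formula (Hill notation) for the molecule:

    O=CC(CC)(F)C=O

Heavy atoms from the SMILES: 5 C, 1 F, 2 O.
Implicit hydrogens by atom environment:
  2 × C: 1 H each → 2
  2 × O: no H
  1 × C: 3 H
  1 × C: 2 H
  1 × C: no H
  1 × F: no H
  Total hydrogens = 7.
Molecular formula: C5H7FO2

C5H7FO2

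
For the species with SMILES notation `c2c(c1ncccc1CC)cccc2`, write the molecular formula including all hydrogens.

Heavy atoms from the SMILES: 13 C, 1 N.
Implicit hydrogens by atom environment:
  8 × C (aromatic): 1 H each → 8
  3 × C (aromatic): no H
  1 × C: 3 H
  1 × C: 2 H
  1 × N (aromatic): no H
  Total hydrogens = 13.
Molecular formula: C13H13N

C13H13N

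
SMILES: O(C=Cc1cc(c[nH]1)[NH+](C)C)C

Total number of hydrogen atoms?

15

Hydrogens are implicit in SMILES; fill each atom to its normal valence:
  3 × C: 3 H each → 9
  2 × C (aromatic): 1 H each → 2
  2 × C: 1 H each → 2
  2 × C (aromatic): no H
  1 × N (aromatic): 1 H
  1 × N (charge +1): 1 H
  1 × O: no H
  Total hydrogens = 15.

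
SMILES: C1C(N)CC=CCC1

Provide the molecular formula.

Heavy atoms from the SMILES: 7 C, 1 N.
Implicit hydrogens by atom environment:
  4 × C: 2 H each → 8
  3 × C: 1 H each → 3
  1 × N: 2 H
  Total hydrogens = 13.
Molecular formula: C7H13N

C7H13N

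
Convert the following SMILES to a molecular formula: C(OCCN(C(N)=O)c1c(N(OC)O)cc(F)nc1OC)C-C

C13H21FN4O5

Heavy atoms from the SMILES: 13 C, 1 F, 4 N, 5 O.
Implicit hydrogens by atom environment:
  4 × C: 2 H each → 8
  4 × C (aromatic): no H
  4 × O: no H
  3 × C: 3 H each → 9
  2 × N: no H
  1 × C (aromatic): 1 H
  1 × C: no H
  1 × F: no H
  1 × N: 2 H
  1 × N (aromatic): no H
  1 × O: 1 H
  Total hydrogens = 21.
Molecular formula: C13H21FN4O5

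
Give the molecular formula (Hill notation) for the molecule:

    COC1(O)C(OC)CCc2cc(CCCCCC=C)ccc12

Heavy atoms from the SMILES: 19 C, 3 O.
Implicit hydrogens by atom environment:
  8 × C: 2 H each → 16
  3 × C (aromatic): 1 H each → 3
  3 × C (aromatic): no H
  2 × C: 3 H each → 6
  2 × C: 1 H each → 2
  2 × O: no H
  1 × C: no H
  1 × O: 1 H
  Total hydrogens = 28.
Molecular formula: C19H28O3

C19H28O3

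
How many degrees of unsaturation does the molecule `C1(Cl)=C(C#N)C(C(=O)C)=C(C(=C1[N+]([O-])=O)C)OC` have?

8

Molecular formula from the SMILES: C11H9ClN2O4.
DoU = (2C + 2 + N − H − X)/2 = (2·11 + 2 + 2 − 9 − 1)/2 = 16/2 = 8.
(Structurally: 1 ring(s) + 7 π bond(s) = 8.)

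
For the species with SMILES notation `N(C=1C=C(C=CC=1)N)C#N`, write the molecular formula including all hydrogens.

C7H7N3

Heavy atoms from the SMILES: 7 C, 3 N.
Implicit hydrogens by atom environment:
  4 × C (aromatic): 1 H each → 4
  2 × C (aromatic): no H
  1 × C: no H
  1 × N: 2 H
  1 × N: 1 H
  1 × N: no H
  Total hydrogens = 7.
Molecular formula: C7H7N3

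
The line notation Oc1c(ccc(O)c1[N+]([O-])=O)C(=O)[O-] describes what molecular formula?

Heavy atoms from the SMILES: 7 C, 1 N, 6 O.
Implicit hydrogens by atom environment:
  4 × C (aromatic): no H
  2 × C (aromatic): 1 H each → 2
  2 × O: 1 H each → 2
  2 × O: no H
  2 × O (charge -1): no H
  1 × C: no H
  1 × N (charge +1): no H
  Total hydrogens = 4.
Net charge -1.
Molecular formula: C7H4NO6-

C7H4NO6-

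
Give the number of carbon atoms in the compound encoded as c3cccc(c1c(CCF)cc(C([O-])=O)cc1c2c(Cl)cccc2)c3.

21

The symbol for carbon appears 21 times in the SMILES. Lowercase c denotes aromatic carbon and counts toward C.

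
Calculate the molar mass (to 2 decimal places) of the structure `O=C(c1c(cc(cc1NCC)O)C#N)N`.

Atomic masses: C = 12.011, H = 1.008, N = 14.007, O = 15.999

Molecular formula: C10H11N3O2.
M = 10×12.011 + 11×1.008 + 3×14.007 + 2×15.999 = 205.22 g/mol.

205.22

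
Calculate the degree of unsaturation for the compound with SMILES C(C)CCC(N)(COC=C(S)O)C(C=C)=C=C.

4

Molecular formula from the SMILES: C13H21NO2S.
DoU = (2C + 2 + N − H − X)/2 = (2·13 + 2 + 1 − 21 − 0)/2 = 8/2 = 4.
(Structurally: 0 ring(s) + 4 π bond(s) = 4.)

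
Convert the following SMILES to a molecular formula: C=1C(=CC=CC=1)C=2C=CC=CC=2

Heavy atoms from the SMILES: 12 C.
Implicit hydrogens by atom environment:
  10 × C (aromatic): 1 H each → 10
  2 × C (aromatic): no H
  Total hydrogens = 10.
Molecular formula: C12H10

C12H10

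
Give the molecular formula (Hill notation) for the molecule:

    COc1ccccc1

C7H8O

Heavy atoms from the SMILES: 7 C, 1 O.
Implicit hydrogens by atom environment:
  5 × C (aromatic): 1 H each → 5
  1 × C: 3 H
  1 × C (aromatic): no H
  1 × O: no H
  Total hydrogens = 8.
Molecular formula: C7H8O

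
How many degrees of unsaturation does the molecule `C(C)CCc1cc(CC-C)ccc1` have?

Molecular formula from the SMILES: C13H20.
DoU = (2C + 2 + N − H − X)/2 = (2·13 + 2 + 0 − 20 − 0)/2 = 8/2 = 4.
(Structurally: 1 ring(s) + 3 π bond(s) = 4.)

4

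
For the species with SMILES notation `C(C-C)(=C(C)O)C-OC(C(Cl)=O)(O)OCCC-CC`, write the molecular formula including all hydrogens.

Heavy atoms from the SMILES: 13 C, 1 Cl, 5 O.
Implicit hydrogens by atom environment:
  6 × C: 2 H each → 12
  4 × C: no H
  3 × C: 3 H each → 9
  3 × O: no H
  2 × O: 1 H each → 2
  1 × Cl: no H
  Total hydrogens = 23.
Molecular formula: C13H23ClO5

C13H23ClO5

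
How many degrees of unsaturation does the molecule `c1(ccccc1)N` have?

4

Molecular formula from the SMILES: C6H7N.
DoU = (2C + 2 + N − H − X)/2 = (2·6 + 2 + 1 − 7 − 0)/2 = 8/2 = 4.
(Structurally: 1 ring(s) + 3 π bond(s) = 4.)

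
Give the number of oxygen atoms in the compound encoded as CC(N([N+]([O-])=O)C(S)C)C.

The symbol for oxygen appears 2 times in the SMILES.

2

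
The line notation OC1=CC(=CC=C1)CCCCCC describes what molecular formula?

Heavy atoms from the SMILES: 12 C, 1 O.
Implicit hydrogens by atom environment:
  5 × C: 2 H each → 10
  4 × C (aromatic): 1 H each → 4
  2 × C (aromatic): no H
  1 × C: 3 H
  1 × O: 1 H
  Total hydrogens = 18.
Molecular formula: C12H18O

C12H18O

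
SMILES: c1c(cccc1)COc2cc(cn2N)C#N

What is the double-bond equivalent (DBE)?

9

Molecular formula from the SMILES: C12H11N3O.
DoU = (2C + 2 + N − H − X)/2 = (2·12 + 2 + 3 − 11 − 0)/2 = 18/2 = 9.
(Structurally: 2 ring(s) + 7 π bond(s) = 9.)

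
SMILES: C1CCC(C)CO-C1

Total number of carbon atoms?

The symbol for carbon appears 7 times in the SMILES.

7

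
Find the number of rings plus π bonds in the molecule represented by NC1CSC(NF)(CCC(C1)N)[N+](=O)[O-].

2

Molecular formula from the SMILES: C7H15FN4O2S.
DoU = (2C + 2 + N − H − X)/2 = (2·7 + 2 + 4 − 15 − 1)/2 = 4/2 = 2.
(Structurally: 1 ring(s) + 1 π bond(s) = 2.)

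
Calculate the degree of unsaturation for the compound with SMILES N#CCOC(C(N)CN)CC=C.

Molecular formula from the SMILES: C8H15N3O.
DoU = (2C + 2 + N − H − X)/2 = (2·8 + 2 + 3 − 15 − 0)/2 = 6/2 = 3.
(Structurally: 0 ring(s) + 3 π bond(s) = 3.)

3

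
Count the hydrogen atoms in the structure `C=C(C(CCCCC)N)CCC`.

23

Hydrogens are implicit in SMILES; fill each atom to its normal valence:
  7 × C: 2 H each → 14
  2 × C: 3 H each → 6
  1 × C: 1 H
  1 × C: no H
  1 × N: 2 H
  Total hydrogens = 23.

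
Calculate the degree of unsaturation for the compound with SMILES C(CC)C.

Molecular formula from the SMILES: C4H10.
DoU = (2C + 2 + N − H − X)/2 = (2·4 + 2 + 0 − 10 − 0)/2 = 0/2 = 0.
(Structurally: 0 ring(s) + 0 π bond(s) = 0.)

0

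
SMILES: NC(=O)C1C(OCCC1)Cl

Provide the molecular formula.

Heavy atoms from the SMILES: 6 C, 1 Cl, 1 N, 2 O.
Implicit hydrogens by atom environment:
  3 × C: 2 H each → 6
  2 × C: 1 H each → 2
  2 × O: no H
  1 × C: no H
  1 × Cl: no H
  1 × N: 2 H
  Total hydrogens = 10.
Molecular formula: C6H10ClNO2

C6H10ClNO2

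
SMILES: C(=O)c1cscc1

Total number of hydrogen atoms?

Hydrogens are implicit in SMILES; fill each atom to its normal valence:
  3 × C (aromatic): 1 H each → 3
  1 × C: 1 H
  1 × C (aromatic): no H
  1 × O: no H
  1 × S (aromatic): no H
  Total hydrogens = 4.

4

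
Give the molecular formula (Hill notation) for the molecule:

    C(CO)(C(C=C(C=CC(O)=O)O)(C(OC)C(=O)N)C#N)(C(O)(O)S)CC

Heavy atoms from the SMILES: 15 C, 2 N, 8 O, 1 S.
Implicit hydrogens by atom environment:
  7 × C: no H
  5 × O: 1 H each → 5
  4 × C: 1 H each → 4
  3 × O: no H
  2 × C: 3 H each → 6
  2 × C: 2 H each → 4
  1 × N: 2 H
  1 × N: no H
  1 × S: 1 H
  Total hydrogens = 22.
Molecular formula: C15H22N2O8S

C15H22N2O8S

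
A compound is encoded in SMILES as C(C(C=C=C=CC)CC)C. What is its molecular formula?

Heavy atoms from the SMILES: 10 C.
Implicit hydrogens by atom environment:
  3 × C: 3 H each → 9
  3 × C: 1 H each → 3
  2 × C: 2 H each → 4
  2 × C: no H
  Total hydrogens = 16.
Molecular formula: C10H16

C10H16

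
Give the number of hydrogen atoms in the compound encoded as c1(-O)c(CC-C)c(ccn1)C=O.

Hydrogens are implicit in SMILES; fill each atom to its normal valence:
  3 × C (aromatic): no H
  2 × C: 2 H each → 4
  2 × C (aromatic): 1 H each → 2
  1 × C: 3 H
  1 × C: 1 H
  1 × N (aromatic): no H
  1 × O: 1 H
  1 × O: no H
  Total hydrogens = 11.

11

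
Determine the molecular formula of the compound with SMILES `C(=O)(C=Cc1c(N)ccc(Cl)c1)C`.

Heavy atoms from the SMILES: 10 C, 1 Cl, 1 N, 1 O.
Implicit hydrogens by atom environment:
  3 × C (aromatic): 1 H each → 3
  3 × C (aromatic): no H
  2 × C: 1 H each → 2
  1 × C: 3 H
  1 × C: no H
  1 × Cl: no H
  1 × N: 2 H
  1 × O: no H
  Total hydrogens = 10.
Molecular formula: C10H10ClNO

C10H10ClNO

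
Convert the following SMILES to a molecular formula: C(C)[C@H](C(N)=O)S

C4H9NOS

Heavy atoms from the SMILES: 4 C, 1 N, 1 O, 1 S.
Implicit hydrogens by atom environment:
  1 × C: 3 H
  1 × C: 2 H
  1 × C: 1 H
  1 × C: no H
  1 × N: 2 H
  1 × O: no H
  1 × S: 1 H
  Total hydrogens = 9.
Molecular formula: C4H9NOS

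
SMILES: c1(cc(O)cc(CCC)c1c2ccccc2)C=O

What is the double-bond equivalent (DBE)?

Molecular formula from the SMILES: C16H16O2.
DoU = (2C + 2 + N − H − X)/2 = (2·16 + 2 + 0 − 16 − 0)/2 = 18/2 = 9.
(Structurally: 2 ring(s) + 7 π bond(s) = 9.)

9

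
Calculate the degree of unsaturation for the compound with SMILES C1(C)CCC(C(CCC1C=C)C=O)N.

3

Molecular formula from the SMILES: C12H21NO.
DoU = (2C + 2 + N − H − X)/2 = (2·12 + 2 + 1 − 21 − 0)/2 = 6/2 = 3.
(Structurally: 1 ring(s) + 2 π bond(s) = 3.)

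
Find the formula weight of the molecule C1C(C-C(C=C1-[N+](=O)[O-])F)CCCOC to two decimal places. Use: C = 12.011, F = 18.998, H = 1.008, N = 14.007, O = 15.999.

Molecular formula: C10H16FNO3.
M = 10×12.011 + 1×18.998 + 16×1.008 + 1×14.007 + 3×15.999 = 217.24 g/mol.

217.24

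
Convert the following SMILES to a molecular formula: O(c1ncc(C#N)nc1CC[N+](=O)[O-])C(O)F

Heavy atoms from the SMILES: 8 C, 1 F, 4 N, 4 O.
Implicit hydrogens by atom environment:
  3 × C (aromatic): no H
  2 × C: 2 H each → 4
  2 × N (aromatic): no H
  2 × O: no H
  1 × C (aromatic): 1 H
  1 × C: 1 H
  1 × C: no H
  1 × F: no H
  1 × N: no H
  1 × N (charge +1): no H
  1 × O: 1 H
  1 × O (charge -1): no H
  Total hydrogens = 7.
Molecular formula: C8H7FN4O4

C8H7FN4O4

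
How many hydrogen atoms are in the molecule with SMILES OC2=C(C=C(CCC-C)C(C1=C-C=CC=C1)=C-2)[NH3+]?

Hydrogens are implicit in SMILES; fill each atom to its normal valence:
  7 × C (aromatic): 1 H each → 7
  5 × C (aromatic): no H
  3 × C: 2 H each → 6
  1 × C: 3 H
  1 × N (charge +1): 3 H
  1 × O: 1 H
  Total hydrogens = 20.

20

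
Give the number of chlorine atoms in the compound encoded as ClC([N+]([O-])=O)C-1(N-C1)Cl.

The symbol for chlorine appears 2 times in the SMILES.

2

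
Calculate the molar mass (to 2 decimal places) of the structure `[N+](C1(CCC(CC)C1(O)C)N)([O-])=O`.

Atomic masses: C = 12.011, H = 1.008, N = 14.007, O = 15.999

188.23

Molecular formula: C8H16N2O3.
M = 8×12.011 + 16×1.008 + 2×14.007 + 3×15.999 = 188.23 g/mol.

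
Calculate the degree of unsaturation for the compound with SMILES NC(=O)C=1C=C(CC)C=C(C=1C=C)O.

Molecular formula from the SMILES: C11H13NO2.
DoU = (2C + 2 + N − H − X)/2 = (2·11 + 2 + 1 − 13 − 0)/2 = 12/2 = 6.
(Structurally: 1 ring(s) + 5 π bond(s) = 6.)

6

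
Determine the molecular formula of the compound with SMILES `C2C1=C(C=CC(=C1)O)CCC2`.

Heavy atoms from the SMILES: 10 C, 1 O.
Implicit hydrogens by atom environment:
  4 × C: 2 H each → 8
  3 × C (aromatic): 1 H each → 3
  3 × C (aromatic): no H
  1 × O: 1 H
  Total hydrogens = 12.
Molecular formula: C10H12O

C10H12O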